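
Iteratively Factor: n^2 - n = (n - 1)*(n)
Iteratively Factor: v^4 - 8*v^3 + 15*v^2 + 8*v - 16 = (v - 1)*(v^3 - 7*v^2 + 8*v + 16) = (v - 1)*(v + 1)*(v^2 - 8*v + 16) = (v - 4)*(v - 1)*(v + 1)*(v - 4)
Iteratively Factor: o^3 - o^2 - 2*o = (o - 2)*(o^2 + o) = (o - 2)*(o + 1)*(o)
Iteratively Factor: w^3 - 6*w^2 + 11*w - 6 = (w - 1)*(w^2 - 5*w + 6) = (w - 3)*(w - 1)*(w - 2)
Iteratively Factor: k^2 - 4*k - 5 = (k + 1)*(k - 5)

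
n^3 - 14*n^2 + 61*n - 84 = (n - 7)*(n - 4)*(n - 3)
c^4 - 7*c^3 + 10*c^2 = c^2*(c - 5)*(c - 2)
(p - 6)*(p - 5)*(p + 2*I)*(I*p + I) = I*p^4 - 2*p^3 - 10*I*p^3 + 20*p^2 + 19*I*p^2 - 38*p + 30*I*p - 60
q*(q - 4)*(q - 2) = q^3 - 6*q^2 + 8*q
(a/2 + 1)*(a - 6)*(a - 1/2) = a^3/2 - 9*a^2/4 - 5*a + 3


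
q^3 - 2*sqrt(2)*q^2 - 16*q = q*(q - 4*sqrt(2))*(q + 2*sqrt(2))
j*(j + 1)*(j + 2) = j^3 + 3*j^2 + 2*j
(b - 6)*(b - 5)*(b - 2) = b^3 - 13*b^2 + 52*b - 60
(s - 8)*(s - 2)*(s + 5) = s^3 - 5*s^2 - 34*s + 80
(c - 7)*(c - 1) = c^2 - 8*c + 7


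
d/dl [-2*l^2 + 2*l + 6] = 2 - 4*l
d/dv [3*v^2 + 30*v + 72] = 6*v + 30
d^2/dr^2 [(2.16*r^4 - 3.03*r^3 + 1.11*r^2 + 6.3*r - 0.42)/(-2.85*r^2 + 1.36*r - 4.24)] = (-35.0892*r^6 + 50.23296*r^5 - 180.579456*r^4 + 26.3181*r^3 - 469.864404*r^2 + 773.840448*r - 121.163808)/(23.149125*r^6 - 33.1398*r^5 + 119.13228*r^4 - 101.120896*r^3 + 177.235392*r^2 - 73.348608*r + 76.225024)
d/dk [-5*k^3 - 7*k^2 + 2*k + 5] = -15*k^2 - 14*k + 2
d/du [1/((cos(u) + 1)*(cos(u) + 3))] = 2*(cos(u) + 2)*sin(u)/((cos(u) + 1)^2*(cos(u) + 3)^2)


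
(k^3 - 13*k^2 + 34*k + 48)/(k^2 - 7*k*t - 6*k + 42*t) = (-k^2 + 7*k + 8)/(-k + 7*t)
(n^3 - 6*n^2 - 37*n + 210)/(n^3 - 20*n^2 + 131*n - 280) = (n + 6)/(n - 8)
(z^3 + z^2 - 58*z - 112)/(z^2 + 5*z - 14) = (z^2 - 6*z - 16)/(z - 2)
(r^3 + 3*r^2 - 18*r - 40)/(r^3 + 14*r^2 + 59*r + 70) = (r - 4)/(r + 7)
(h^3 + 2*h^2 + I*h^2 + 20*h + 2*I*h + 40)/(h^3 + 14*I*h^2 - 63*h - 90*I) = (h^2 + h*(2 - 4*I) - 8*I)/(h^2 + 9*I*h - 18)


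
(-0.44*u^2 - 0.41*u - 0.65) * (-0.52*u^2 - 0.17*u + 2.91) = 0.2288*u^4 + 0.288*u^3 - 0.8727*u^2 - 1.0826*u - 1.8915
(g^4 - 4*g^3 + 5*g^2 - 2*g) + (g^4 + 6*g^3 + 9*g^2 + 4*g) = 2*g^4 + 2*g^3 + 14*g^2 + 2*g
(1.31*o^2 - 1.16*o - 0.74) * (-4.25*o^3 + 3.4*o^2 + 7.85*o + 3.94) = -5.5675*o^5 + 9.384*o^4 + 9.4845*o^3 - 6.4606*o^2 - 10.3794*o - 2.9156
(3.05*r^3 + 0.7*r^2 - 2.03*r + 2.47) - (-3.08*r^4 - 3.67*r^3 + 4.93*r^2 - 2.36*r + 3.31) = 3.08*r^4 + 6.72*r^3 - 4.23*r^2 + 0.33*r - 0.84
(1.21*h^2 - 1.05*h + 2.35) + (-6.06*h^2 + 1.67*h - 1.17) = -4.85*h^2 + 0.62*h + 1.18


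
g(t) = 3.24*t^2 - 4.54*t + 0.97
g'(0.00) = -4.54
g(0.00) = 0.97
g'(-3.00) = -23.98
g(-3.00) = 43.75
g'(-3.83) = -29.36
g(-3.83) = 65.89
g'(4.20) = 22.68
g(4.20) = 39.06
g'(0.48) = -1.43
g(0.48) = -0.46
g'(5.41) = 30.52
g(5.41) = 71.24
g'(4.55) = 24.94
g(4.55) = 47.39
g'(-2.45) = -20.42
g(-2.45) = 31.54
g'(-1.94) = -17.11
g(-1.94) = 21.97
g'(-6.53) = -46.85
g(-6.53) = 168.77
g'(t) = 6.48*t - 4.54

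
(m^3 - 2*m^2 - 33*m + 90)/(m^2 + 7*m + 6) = (m^2 - 8*m + 15)/(m + 1)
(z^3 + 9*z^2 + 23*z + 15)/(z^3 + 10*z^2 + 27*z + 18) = (z + 5)/(z + 6)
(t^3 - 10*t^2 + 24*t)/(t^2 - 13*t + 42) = t*(t - 4)/(t - 7)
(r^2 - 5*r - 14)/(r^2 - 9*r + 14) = (r + 2)/(r - 2)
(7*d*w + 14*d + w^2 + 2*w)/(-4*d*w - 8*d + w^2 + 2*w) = (7*d + w)/(-4*d + w)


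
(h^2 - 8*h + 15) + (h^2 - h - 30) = 2*h^2 - 9*h - 15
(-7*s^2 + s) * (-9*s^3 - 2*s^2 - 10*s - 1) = 63*s^5 + 5*s^4 + 68*s^3 - 3*s^2 - s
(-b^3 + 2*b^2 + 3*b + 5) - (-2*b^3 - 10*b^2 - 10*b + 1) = b^3 + 12*b^2 + 13*b + 4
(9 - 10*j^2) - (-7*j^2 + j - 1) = -3*j^2 - j + 10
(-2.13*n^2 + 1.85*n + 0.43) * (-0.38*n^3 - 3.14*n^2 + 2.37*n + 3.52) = 0.8094*n^5 + 5.9852*n^4 - 11.0205*n^3 - 4.4633*n^2 + 7.5311*n + 1.5136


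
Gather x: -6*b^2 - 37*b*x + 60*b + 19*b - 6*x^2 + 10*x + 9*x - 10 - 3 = -6*b^2 + 79*b - 6*x^2 + x*(19 - 37*b) - 13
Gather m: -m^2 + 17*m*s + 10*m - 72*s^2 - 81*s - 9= -m^2 + m*(17*s + 10) - 72*s^2 - 81*s - 9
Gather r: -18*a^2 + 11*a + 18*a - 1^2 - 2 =-18*a^2 + 29*a - 3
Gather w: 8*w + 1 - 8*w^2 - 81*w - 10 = -8*w^2 - 73*w - 9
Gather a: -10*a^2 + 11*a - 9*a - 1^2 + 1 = -10*a^2 + 2*a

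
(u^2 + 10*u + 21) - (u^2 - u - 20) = 11*u + 41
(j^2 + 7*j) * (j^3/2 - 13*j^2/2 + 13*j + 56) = j^5/2 - 3*j^4 - 65*j^3/2 + 147*j^2 + 392*j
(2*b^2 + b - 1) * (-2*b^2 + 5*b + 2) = -4*b^4 + 8*b^3 + 11*b^2 - 3*b - 2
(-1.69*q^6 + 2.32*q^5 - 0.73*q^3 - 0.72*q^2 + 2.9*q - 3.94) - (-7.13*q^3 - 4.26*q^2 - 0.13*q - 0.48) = -1.69*q^6 + 2.32*q^5 + 6.4*q^3 + 3.54*q^2 + 3.03*q - 3.46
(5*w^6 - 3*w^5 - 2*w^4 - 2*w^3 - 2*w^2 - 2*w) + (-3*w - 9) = 5*w^6 - 3*w^5 - 2*w^4 - 2*w^3 - 2*w^2 - 5*w - 9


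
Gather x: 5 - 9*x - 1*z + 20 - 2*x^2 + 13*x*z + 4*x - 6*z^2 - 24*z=-2*x^2 + x*(13*z - 5) - 6*z^2 - 25*z + 25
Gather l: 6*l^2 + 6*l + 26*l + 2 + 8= 6*l^2 + 32*l + 10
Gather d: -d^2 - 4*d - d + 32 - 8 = -d^2 - 5*d + 24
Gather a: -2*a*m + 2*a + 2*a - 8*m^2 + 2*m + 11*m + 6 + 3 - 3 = a*(4 - 2*m) - 8*m^2 + 13*m + 6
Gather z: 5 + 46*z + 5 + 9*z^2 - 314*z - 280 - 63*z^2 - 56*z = -54*z^2 - 324*z - 270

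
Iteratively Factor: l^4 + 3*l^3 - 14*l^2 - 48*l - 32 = (l + 4)*(l^3 - l^2 - 10*l - 8) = (l - 4)*(l + 4)*(l^2 + 3*l + 2) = (l - 4)*(l + 2)*(l + 4)*(l + 1)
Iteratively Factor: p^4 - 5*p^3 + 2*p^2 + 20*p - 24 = (p - 3)*(p^3 - 2*p^2 - 4*p + 8) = (p - 3)*(p - 2)*(p^2 - 4) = (p - 3)*(p - 2)^2*(p + 2)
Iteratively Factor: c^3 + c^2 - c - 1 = (c + 1)*(c^2 - 1) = (c - 1)*(c + 1)*(c + 1)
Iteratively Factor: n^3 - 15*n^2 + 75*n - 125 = (n - 5)*(n^2 - 10*n + 25) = (n - 5)^2*(n - 5)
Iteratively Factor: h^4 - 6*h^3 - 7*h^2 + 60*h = (h)*(h^3 - 6*h^2 - 7*h + 60) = h*(h - 5)*(h^2 - h - 12) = h*(h - 5)*(h - 4)*(h + 3)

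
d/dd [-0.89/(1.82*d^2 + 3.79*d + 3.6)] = (3.2396*d + 3.3731)/(1.82*d^2 + 3.79*d + 3.6)^2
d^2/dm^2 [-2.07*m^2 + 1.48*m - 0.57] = -4.14000000000000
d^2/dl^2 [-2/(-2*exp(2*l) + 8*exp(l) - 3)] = 16*((1 - exp(l))*(2*exp(2*l) - 8*exp(l) + 3) + 4*(exp(l) - 2)^2*exp(l))*exp(l)/(2*exp(2*l) - 8*exp(l) + 3)^3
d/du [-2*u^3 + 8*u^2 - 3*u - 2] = -6*u^2 + 16*u - 3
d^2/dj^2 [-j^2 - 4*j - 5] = -2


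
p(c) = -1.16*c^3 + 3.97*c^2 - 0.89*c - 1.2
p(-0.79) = 2.55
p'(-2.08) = -32.46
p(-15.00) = 4820.40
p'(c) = -3.48*c^2 + 7.94*c - 0.89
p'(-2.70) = -47.70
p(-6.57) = 504.98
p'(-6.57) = -203.27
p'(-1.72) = -24.84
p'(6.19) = -85.08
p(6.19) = -129.72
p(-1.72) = 17.98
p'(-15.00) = -902.99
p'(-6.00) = -173.81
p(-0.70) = 1.77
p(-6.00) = 397.62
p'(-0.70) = -8.15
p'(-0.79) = -9.33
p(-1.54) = 13.82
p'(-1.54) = -21.37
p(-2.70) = 52.98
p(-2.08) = 28.27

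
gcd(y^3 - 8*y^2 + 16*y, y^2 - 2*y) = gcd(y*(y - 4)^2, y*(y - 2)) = y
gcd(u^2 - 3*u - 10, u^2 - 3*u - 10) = u^2 - 3*u - 10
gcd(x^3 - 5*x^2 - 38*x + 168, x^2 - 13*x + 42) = x - 7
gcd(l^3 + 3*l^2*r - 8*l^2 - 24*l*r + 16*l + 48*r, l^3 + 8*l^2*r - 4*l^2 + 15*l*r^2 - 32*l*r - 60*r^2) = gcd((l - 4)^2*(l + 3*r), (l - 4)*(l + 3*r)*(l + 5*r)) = l^2 + 3*l*r - 4*l - 12*r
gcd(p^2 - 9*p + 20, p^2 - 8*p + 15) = p - 5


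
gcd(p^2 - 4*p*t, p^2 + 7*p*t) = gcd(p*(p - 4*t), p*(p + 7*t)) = p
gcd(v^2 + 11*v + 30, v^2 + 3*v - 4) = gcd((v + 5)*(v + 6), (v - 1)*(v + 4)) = 1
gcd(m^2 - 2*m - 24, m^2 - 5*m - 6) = m - 6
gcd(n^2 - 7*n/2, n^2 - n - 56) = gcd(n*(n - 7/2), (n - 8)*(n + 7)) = 1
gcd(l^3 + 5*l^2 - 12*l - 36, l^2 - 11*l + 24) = l - 3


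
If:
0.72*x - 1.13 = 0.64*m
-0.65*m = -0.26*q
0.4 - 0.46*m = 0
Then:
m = 0.87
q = 2.17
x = 2.34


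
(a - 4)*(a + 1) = a^2 - 3*a - 4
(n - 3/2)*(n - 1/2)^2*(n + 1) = n^4 - 3*n^3/2 - 3*n^2/4 + 11*n/8 - 3/8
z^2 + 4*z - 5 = (z - 1)*(z + 5)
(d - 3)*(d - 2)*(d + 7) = d^3 + 2*d^2 - 29*d + 42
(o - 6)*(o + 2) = o^2 - 4*o - 12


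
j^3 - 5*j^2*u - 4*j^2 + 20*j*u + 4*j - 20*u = (j - 2)^2*(j - 5*u)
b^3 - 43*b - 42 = (b - 7)*(b + 1)*(b + 6)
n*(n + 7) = n^2 + 7*n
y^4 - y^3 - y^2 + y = y*(y - 1)^2*(y + 1)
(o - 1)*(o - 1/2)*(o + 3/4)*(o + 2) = o^4 + 5*o^3/4 - 17*o^2/8 - 7*o/8 + 3/4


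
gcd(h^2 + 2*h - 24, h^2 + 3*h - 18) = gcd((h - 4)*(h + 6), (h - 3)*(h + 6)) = h + 6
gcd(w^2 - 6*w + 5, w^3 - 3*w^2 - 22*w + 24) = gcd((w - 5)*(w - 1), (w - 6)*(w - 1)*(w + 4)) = w - 1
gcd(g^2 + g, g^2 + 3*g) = g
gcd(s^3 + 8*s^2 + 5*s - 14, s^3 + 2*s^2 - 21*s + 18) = s - 1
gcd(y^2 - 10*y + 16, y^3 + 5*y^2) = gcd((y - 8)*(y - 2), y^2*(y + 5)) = 1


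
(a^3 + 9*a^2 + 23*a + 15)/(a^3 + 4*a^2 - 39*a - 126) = (a^2 + 6*a + 5)/(a^2 + a - 42)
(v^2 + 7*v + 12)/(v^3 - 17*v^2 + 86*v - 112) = (v^2 + 7*v + 12)/(v^3 - 17*v^2 + 86*v - 112)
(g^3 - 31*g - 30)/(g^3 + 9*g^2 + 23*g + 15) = (g - 6)/(g + 3)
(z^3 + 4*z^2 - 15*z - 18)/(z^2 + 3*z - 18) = z + 1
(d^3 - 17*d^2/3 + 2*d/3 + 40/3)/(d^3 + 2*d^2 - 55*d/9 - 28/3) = 3*(d^2 - 7*d + 10)/(3*d^2 + 2*d - 21)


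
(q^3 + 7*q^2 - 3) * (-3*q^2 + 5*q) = -3*q^5 - 16*q^4 + 35*q^3 + 9*q^2 - 15*q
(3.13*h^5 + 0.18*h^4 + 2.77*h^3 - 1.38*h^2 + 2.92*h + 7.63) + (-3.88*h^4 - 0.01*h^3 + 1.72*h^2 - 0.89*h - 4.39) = 3.13*h^5 - 3.7*h^4 + 2.76*h^3 + 0.34*h^2 + 2.03*h + 3.24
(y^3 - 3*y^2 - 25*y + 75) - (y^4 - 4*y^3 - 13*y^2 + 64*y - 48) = -y^4 + 5*y^3 + 10*y^2 - 89*y + 123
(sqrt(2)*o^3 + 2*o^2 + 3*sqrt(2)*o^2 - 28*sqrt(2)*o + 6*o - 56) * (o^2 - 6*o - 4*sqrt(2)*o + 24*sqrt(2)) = sqrt(2)*o^5 - 6*o^4 - 3*sqrt(2)*o^4 - 54*sqrt(2)*o^3 + 18*o^3 + 192*sqrt(2)*o^2 + 276*o^2 - 1008*o + 368*sqrt(2)*o - 1344*sqrt(2)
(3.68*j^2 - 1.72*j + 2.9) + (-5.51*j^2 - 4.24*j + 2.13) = -1.83*j^2 - 5.96*j + 5.03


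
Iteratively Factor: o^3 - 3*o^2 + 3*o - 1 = (o - 1)*(o^2 - 2*o + 1) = (o - 1)^2*(o - 1)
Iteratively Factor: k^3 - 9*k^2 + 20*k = (k - 5)*(k^2 - 4*k) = k*(k - 5)*(k - 4)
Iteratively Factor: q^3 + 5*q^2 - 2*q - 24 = (q + 4)*(q^2 + q - 6) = (q - 2)*(q + 4)*(q + 3)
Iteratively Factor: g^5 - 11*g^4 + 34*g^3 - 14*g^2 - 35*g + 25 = (g - 5)*(g^4 - 6*g^3 + 4*g^2 + 6*g - 5) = (g - 5)*(g - 1)*(g^3 - 5*g^2 - g + 5) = (g - 5)^2*(g - 1)*(g^2 - 1) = (g - 5)^2*(g - 1)^2*(g + 1)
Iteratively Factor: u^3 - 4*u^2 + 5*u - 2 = (u - 1)*(u^2 - 3*u + 2) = (u - 2)*(u - 1)*(u - 1)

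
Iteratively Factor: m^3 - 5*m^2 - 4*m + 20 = (m - 2)*(m^2 - 3*m - 10) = (m - 2)*(m + 2)*(m - 5)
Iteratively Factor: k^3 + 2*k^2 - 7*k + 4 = (k - 1)*(k^2 + 3*k - 4) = (k - 1)*(k + 4)*(k - 1)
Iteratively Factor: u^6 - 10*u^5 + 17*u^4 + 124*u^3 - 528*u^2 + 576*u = (u - 4)*(u^5 - 6*u^4 - 7*u^3 + 96*u^2 - 144*u) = (u - 4)^2*(u^4 - 2*u^3 - 15*u^2 + 36*u) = u*(u - 4)^2*(u^3 - 2*u^2 - 15*u + 36) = u*(u - 4)^2*(u - 3)*(u^2 + u - 12) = u*(u - 4)^2*(u - 3)*(u + 4)*(u - 3)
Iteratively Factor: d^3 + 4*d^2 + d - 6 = (d + 2)*(d^2 + 2*d - 3) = (d - 1)*(d + 2)*(d + 3)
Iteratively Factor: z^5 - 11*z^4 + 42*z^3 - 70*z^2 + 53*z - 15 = (z - 3)*(z^4 - 8*z^3 + 18*z^2 - 16*z + 5) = (z - 3)*(z - 1)*(z^3 - 7*z^2 + 11*z - 5) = (z - 3)*(z - 1)^2*(z^2 - 6*z + 5) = (z - 5)*(z - 3)*(z - 1)^2*(z - 1)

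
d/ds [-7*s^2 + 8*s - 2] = 8 - 14*s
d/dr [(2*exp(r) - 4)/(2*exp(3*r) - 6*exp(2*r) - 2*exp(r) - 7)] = (-8*exp(3*r) + 36*exp(2*r) - 48*exp(r) - 22)*exp(r)/(4*exp(6*r) - 24*exp(5*r) + 28*exp(4*r) - 4*exp(3*r) + 88*exp(2*r) + 28*exp(r) + 49)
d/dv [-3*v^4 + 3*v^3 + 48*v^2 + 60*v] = -12*v^3 + 9*v^2 + 96*v + 60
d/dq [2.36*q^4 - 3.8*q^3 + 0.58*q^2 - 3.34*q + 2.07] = 9.44*q^3 - 11.4*q^2 + 1.16*q - 3.34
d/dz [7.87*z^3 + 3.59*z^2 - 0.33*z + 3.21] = 23.61*z^2 + 7.18*z - 0.33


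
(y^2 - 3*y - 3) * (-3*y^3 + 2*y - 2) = -3*y^5 + 9*y^4 + 11*y^3 - 8*y^2 + 6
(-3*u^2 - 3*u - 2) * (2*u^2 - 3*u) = -6*u^4 + 3*u^3 + 5*u^2 + 6*u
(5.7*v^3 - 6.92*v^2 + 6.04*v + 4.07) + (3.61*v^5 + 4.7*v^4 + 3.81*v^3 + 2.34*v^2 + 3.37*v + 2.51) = 3.61*v^5 + 4.7*v^4 + 9.51*v^3 - 4.58*v^2 + 9.41*v + 6.58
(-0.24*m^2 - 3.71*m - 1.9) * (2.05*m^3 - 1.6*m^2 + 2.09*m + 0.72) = -0.492*m^5 - 7.2215*m^4 + 1.5394*m^3 - 4.8867*m^2 - 6.6422*m - 1.368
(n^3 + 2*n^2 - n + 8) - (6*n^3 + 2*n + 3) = -5*n^3 + 2*n^2 - 3*n + 5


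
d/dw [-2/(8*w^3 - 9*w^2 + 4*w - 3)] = 4*(12*w^2 - 9*w + 2)/(8*w^3 - 9*w^2 + 4*w - 3)^2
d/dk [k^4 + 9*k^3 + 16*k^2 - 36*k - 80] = 4*k^3 + 27*k^2 + 32*k - 36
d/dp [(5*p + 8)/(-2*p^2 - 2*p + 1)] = (10*p^2 + 32*p + 21)/(4*p^4 + 8*p^3 - 4*p + 1)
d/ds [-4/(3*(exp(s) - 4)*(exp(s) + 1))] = (8*exp(s)/3 - 4)/(4*(exp(s) - 4)^2*cosh(s/2)^2)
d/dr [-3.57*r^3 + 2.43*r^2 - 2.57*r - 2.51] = -10.71*r^2 + 4.86*r - 2.57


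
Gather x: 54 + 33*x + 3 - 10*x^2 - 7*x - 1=-10*x^2 + 26*x + 56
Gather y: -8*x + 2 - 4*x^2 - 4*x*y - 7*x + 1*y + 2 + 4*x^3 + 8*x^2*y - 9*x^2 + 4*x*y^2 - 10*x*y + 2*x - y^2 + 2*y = 4*x^3 - 13*x^2 - 13*x + y^2*(4*x - 1) + y*(8*x^2 - 14*x + 3) + 4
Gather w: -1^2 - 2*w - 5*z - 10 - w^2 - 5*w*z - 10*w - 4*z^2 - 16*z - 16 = -w^2 + w*(-5*z - 12) - 4*z^2 - 21*z - 27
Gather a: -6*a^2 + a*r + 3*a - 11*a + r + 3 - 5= -6*a^2 + a*(r - 8) + r - 2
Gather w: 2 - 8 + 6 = 0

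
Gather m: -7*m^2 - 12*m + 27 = -7*m^2 - 12*m + 27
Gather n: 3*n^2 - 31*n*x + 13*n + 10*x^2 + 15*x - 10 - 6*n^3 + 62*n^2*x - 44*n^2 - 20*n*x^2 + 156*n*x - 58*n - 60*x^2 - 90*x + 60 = -6*n^3 + n^2*(62*x - 41) + n*(-20*x^2 + 125*x - 45) - 50*x^2 - 75*x + 50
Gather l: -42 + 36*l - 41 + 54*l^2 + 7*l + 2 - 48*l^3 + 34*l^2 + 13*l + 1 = -48*l^3 + 88*l^2 + 56*l - 80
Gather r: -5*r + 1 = 1 - 5*r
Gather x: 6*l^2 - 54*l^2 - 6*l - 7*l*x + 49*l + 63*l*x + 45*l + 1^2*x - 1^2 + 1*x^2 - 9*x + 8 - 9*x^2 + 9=-48*l^2 + 88*l - 8*x^2 + x*(56*l - 8) + 16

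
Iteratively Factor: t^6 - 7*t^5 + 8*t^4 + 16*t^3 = (t - 4)*(t^5 - 3*t^4 - 4*t^3) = t*(t - 4)*(t^4 - 3*t^3 - 4*t^2) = t^2*(t - 4)*(t^3 - 3*t^2 - 4*t) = t^2*(t - 4)^2*(t^2 + t) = t^3*(t - 4)^2*(t + 1)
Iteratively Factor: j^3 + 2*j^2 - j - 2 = (j - 1)*(j^2 + 3*j + 2) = (j - 1)*(j + 2)*(j + 1)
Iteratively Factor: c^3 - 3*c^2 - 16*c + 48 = (c + 4)*(c^2 - 7*c + 12) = (c - 3)*(c + 4)*(c - 4)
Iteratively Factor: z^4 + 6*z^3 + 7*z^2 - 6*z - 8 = (z + 4)*(z^3 + 2*z^2 - z - 2) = (z + 2)*(z + 4)*(z^2 - 1) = (z - 1)*(z + 2)*(z + 4)*(z + 1)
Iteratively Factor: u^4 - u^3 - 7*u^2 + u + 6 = (u + 1)*(u^3 - 2*u^2 - 5*u + 6) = (u - 3)*(u + 1)*(u^2 + u - 2) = (u - 3)*(u - 1)*(u + 1)*(u + 2)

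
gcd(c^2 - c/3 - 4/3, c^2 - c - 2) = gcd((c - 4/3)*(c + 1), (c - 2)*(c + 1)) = c + 1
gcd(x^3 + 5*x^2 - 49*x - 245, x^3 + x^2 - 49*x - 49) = x^2 - 49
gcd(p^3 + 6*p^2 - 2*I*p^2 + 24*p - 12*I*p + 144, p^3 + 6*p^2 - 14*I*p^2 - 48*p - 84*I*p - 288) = p^2 + p*(6 - 6*I) - 36*I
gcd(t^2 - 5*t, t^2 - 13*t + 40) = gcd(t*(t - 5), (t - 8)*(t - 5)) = t - 5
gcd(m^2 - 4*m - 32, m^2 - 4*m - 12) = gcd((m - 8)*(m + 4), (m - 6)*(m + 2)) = 1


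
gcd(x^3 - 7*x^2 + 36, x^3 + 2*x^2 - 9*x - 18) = x^2 - x - 6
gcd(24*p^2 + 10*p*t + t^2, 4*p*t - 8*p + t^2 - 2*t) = 4*p + t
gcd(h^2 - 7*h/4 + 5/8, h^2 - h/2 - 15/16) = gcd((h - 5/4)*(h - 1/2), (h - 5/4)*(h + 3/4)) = h - 5/4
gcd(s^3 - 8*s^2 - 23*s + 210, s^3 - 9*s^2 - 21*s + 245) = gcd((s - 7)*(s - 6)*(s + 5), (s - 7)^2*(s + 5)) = s^2 - 2*s - 35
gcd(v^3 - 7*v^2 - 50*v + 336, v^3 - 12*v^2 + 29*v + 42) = v - 6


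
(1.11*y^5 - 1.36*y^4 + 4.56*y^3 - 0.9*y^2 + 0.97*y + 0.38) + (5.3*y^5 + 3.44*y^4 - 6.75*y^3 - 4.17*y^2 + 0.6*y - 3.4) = 6.41*y^5 + 2.08*y^4 - 2.19*y^3 - 5.07*y^2 + 1.57*y - 3.02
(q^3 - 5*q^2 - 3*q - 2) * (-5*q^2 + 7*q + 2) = -5*q^5 + 32*q^4 - 18*q^3 - 21*q^2 - 20*q - 4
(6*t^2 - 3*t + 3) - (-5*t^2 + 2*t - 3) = 11*t^2 - 5*t + 6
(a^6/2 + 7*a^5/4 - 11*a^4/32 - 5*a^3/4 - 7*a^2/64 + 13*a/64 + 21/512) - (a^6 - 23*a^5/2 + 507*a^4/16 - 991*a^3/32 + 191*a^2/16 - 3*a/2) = -a^6/2 + 53*a^5/4 - 1025*a^4/32 + 951*a^3/32 - 771*a^2/64 + 109*a/64 + 21/512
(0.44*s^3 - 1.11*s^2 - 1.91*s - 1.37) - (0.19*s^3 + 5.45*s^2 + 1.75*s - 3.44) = 0.25*s^3 - 6.56*s^2 - 3.66*s + 2.07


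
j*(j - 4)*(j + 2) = j^3 - 2*j^2 - 8*j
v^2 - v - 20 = (v - 5)*(v + 4)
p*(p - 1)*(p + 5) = p^3 + 4*p^2 - 5*p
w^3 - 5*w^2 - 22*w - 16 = (w - 8)*(w + 1)*(w + 2)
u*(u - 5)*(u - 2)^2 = u^4 - 9*u^3 + 24*u^2 - 20*u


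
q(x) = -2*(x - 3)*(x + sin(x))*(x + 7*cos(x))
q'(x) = -2*(1 - 7*sin(x))*(x - 3)*(x + sin(x)) - 2*(x - 3)*(x + 7*cos(x))*(cos(x) + 1) - 2*(x + sin(x))*(x + 7*cos(x))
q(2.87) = -3.16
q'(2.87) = 23.56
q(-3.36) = 407.58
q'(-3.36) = -46.50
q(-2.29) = 222.14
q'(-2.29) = -268.61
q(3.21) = 4.98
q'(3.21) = 21.76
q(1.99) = -5.04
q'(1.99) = -27.67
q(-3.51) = 411.77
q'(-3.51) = -9.65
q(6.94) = -742.76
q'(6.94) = -169.98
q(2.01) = -5.58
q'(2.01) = -26.26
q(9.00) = -296.15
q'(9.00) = 160.73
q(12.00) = -3694.96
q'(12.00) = -1986.24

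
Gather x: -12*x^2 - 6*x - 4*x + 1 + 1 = -12*x^2 - 10*x + 2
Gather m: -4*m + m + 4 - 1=3 - 3*m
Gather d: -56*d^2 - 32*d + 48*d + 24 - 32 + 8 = -56*d^2 + 16*d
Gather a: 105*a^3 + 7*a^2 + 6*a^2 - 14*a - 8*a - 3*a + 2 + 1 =105*a^3 + 13*a^2 - 25*a + 3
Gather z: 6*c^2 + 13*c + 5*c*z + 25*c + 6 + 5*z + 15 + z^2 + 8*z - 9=6*c^2 + 38*c + z^2 + z*(5*c + 13) + 12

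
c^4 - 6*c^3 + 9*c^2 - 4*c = c*(c - 4)*(c - 1)^2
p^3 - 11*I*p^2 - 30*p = p*(p - 6*I)*(p - 5*I)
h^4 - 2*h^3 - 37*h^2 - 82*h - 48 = (h - 8)*(h + 1)*(h + 2)*(h + 3)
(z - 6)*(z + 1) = z^2 - 5*z - 6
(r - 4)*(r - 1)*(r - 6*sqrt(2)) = r^3 - 6*sqrt(2)*r^2 - 5*r^2 + 4*r + 30*sqrt(2)*r - 24*sqrt(2)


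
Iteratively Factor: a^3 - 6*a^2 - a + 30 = (a - 3)*(a^2 - 3*a - 10) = (a - 5)*(a - 3)*(a + 2)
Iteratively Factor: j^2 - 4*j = (j - 4)*(j)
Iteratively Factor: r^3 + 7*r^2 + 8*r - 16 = (r - 1)*(r^2 + 8*r + 16) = (r - 1)*(r + 4)*(r + 4)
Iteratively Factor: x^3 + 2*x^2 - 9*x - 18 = (x + 3)*(x^2 - x - 6) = (x + 2)*(x + 3)*(x - 3)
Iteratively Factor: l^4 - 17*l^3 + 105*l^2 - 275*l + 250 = (l - 5)*(l^3 - 12*l^2 + 45*l - 50) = (l - 5)^2*(l^2 - 7*l + 10) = (l - 5)^2*(l - 2)*(l - 5)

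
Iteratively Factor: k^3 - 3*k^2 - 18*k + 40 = (k + 4)*(k^2 - 7*k + 10) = (k - 2)*(k + 4)*(k - 5)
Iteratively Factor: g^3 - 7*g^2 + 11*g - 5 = (g - 5)*(g^2 - 2*g + 1) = (g - 5)*(g - 1)*(g - 1)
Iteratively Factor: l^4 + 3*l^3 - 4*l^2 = (l)*(l^3 + 3*l^2 - 4*l) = l*(l - 1)*(l^2 + 4*l) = l^2*(l - 1)*(l + 4)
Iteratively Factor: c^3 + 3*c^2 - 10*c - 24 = (c - 3)*(c^2 + 6*c + 8) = (c - 3)*(c + 2)*(c + 4)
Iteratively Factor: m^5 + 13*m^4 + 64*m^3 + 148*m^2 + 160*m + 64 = (m + 1)*(m^4 + 12*m^3 + 52*m^2 + 96*m + 64) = (m + 1)*(m + 4)*(m^3 + 8*m^2 + 20*m + 16) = (m + 1)*(m + 2)*(m + 4)*(m^2 + 6*m + 8) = (m + 1)*(m + 2)^2*(m + 4)*(m + 4)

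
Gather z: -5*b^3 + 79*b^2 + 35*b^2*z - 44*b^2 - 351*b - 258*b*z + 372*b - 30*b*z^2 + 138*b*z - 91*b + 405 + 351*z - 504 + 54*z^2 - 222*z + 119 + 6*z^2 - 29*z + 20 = -5*b^3 + 35*b^2 - 70*b + z^2*(60 - 30*b) + z*(35*b^2 - 120*b + 100) + 40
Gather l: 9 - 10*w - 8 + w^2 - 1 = w^2 - 10*w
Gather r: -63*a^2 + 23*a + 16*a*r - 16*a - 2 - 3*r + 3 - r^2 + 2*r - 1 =-63*a^2 + 7*a - r^2 + r*(16*a - 1)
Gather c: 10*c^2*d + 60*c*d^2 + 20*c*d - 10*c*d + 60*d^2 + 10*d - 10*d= 10*c^2*d + c*(60*d^2 + 10*d) + 60*d^2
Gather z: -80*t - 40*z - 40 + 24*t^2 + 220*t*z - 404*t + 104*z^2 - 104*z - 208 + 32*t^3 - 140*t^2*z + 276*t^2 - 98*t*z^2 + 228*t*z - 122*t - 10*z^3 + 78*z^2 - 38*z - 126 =32*t^3 + 300*t^2 - 606*t - 10*z^3 + z^2*(182 - 98*t) + z*(-140*t^2 + 448*t - 182) - 374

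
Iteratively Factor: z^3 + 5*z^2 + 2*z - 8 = (z - 1)*(z^2 + 6*z + 8) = (z - 1)*(z + 4)*(z + 2)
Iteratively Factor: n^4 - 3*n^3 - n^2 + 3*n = (n - 1)*(n^3 - 2*n^2 - 3*n) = n*(n - 1)*(n^2 - 2*n - 3) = n*(n - 1)*(n + 1)*(n - 3)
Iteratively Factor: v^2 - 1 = (v + 1)*(v - 1)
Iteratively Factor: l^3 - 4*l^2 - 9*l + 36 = (l + 3)*(l^2 - 7*l + 12) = (l - 3)*(l + 3)*(l - 4)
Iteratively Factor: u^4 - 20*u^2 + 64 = (u + 4)*(u^3 - 4*u^2 - 4*u + 16) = (u - 4)*(u + 4)*(u^2 - 4) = (u - 4)*(u + 2)*(u + 4)*(u - 2)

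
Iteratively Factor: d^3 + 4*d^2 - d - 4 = (d + 4)*(d^2 - 1) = (d + 1)*(d + 4)*(d - 1)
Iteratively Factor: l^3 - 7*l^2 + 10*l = (l)*(l^2 - 7*l + 10) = l*(l - 2)*(l - 5)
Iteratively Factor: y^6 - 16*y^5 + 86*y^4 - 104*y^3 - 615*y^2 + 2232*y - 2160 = (y - 4)*(y^5 - 12*y^4 + 38*y^3 + 48*y^2 - 423*y + 540) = (y - 5)*(y - 4)*(y^4 - 7*y^3 + 3*y^2 + 63*y - 108) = (y - 5)*(y - 4)^2*(y^3 - 3*y^2 - 9*y + 27) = (y - 5)*(y - 4)^2*(y - 3)*(y^2 - 9) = (y - 5)*(y - 4)^2*(y - 3)*(y + 3)*(y - 3)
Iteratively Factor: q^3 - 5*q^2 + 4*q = (q - 1)*(q^2 - 4*q) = q*(q - 1)*(q - 4)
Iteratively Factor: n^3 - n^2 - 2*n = (n - 2)*(n^2 + n) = (n - 2)*(n + 1)*(n)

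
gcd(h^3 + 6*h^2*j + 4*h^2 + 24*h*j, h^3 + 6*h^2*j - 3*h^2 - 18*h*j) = h^2 + 6*h*j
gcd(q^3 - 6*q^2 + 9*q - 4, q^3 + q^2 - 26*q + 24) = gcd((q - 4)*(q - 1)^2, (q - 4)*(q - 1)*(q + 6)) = q^2 - 5*q + 4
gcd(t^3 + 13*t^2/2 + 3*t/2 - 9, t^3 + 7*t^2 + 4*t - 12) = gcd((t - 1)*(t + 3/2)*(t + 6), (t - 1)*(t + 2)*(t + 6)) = t^2 + 5*t - 6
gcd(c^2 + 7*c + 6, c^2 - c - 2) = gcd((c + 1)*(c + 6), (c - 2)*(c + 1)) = c + 1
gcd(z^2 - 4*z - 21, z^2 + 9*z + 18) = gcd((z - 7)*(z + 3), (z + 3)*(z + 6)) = z + 3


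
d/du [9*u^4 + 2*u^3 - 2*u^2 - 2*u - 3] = 36*u^3 + 6*u^2 - 4*u - 2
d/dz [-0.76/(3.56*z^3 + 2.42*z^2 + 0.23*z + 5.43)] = (8.1168*z^2 + 3.6784*z + 0.1748)/(3.56*z^3 + 2.42*z^2 + 0.23*z + 5.43)^2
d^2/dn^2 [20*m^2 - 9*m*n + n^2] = 2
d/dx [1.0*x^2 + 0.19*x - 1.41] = 2.0*x + 0.19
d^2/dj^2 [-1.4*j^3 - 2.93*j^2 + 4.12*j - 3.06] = -8.4*j - 5.86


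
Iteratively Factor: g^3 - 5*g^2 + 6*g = (g - 2)*(g^2 - 3*g) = (g - 3)*(g - 2)*(g)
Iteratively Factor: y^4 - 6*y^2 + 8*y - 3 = (y - 1)*(y^3 + y^2 - 5*y + 3) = (y - 1)^2*(y^2 + 2*y - 3) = (y - 1)^3*(y + 3)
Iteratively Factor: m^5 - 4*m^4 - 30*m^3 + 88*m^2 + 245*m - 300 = (m - 5)*(m^4 + m^3 - 25*m^2 - 37*m + 60) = (m - 5)*(m + 4)*(m^3 - 3*m^2 - 13*m + 15) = (m - 5)*(m + 3)*(m + 4)*(m^2 - 6*m + 5) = (m - 5)*(m - 1)*(m + 3)*(m + 4)*(m - 5)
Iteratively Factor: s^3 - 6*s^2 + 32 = (s - 4)*(s^2 - 2*s - 8) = (s - 4)^2*(s + 2)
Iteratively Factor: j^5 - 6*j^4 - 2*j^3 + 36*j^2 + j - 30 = (j - 1)*(j^4 - 5*j^3 - 7*j^2 + 29*j + 30) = (j - 1)*(j + 1)*(j^3 - 6*j^2 - j + 30) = (j - 5)*(j - 1)*(j + 1)*(j^2 - j - 6) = (j - 5)*(j - 1)*(j + 1)*(j + 2)*(j - 3)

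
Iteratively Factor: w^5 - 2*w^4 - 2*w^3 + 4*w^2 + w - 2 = (w - 2)*(w^4 - 2*w^2 + 1) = (w - 2)*(w + 1)*(w^3 - w^2 - w + 1) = (w - 2)*(w - 1)*(w + 1)*(w^2 - 1) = (w - 2)*(w - 1)^2*(w + 1)*(w + 1)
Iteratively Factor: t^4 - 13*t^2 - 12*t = (t + 1)*(t^3 - t^2 - 12*t) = (t - 4)*(t + 1)*(t^2 + 3*t) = t*(t - 4)*(t + 1)*(t + 3)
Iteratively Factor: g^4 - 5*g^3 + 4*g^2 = (g - 1)*(g^3 - 4*g^2) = g*(g - 1)*(g^2 - 4*g) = g*(g - 4)*(g - 1)*(g)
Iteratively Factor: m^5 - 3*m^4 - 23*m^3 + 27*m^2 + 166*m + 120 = (m - 4)*(m^4 + m^3 - 19*m^2 - 49*m - 30) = (m - 4)*(m + 3)*(m^3 - 2*m^2 - 13*m - 10) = (m - 4)*(m + 2)*(m + 3)*(m^2 - 4*m - 5) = (m - 5)*(m - 4)*(m + 2)*(m + 3)*(m + 1)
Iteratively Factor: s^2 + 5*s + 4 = (s + 1)*(s + 4)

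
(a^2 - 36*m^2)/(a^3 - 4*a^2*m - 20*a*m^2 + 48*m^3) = (a + 6*m)/(a^2 + 2*a*m - 8*m^2)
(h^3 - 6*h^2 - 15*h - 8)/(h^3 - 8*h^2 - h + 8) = (h + 1)/(h - 1)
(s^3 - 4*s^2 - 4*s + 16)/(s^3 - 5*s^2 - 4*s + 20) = (s - 4)/(s - 5)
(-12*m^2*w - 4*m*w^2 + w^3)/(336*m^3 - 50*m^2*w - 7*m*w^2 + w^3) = w*(2*m + w)/(-56*m^2 - m*w + w^2)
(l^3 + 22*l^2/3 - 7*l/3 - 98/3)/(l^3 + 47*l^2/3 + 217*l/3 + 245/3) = (3*l^2 + l - 14)/(3*l^2 + 26*l + 35)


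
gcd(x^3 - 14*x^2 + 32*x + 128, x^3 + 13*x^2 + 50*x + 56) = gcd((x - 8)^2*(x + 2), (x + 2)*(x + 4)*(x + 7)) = x + 2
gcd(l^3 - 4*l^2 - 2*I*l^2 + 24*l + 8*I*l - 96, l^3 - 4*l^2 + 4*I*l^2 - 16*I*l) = l^2 + l*(-4 + 4*I) - 16*I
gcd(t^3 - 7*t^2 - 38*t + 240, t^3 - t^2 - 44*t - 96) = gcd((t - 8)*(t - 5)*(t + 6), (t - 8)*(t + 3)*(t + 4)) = t - 8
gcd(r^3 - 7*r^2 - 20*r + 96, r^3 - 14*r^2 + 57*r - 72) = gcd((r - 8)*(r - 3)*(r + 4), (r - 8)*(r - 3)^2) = r^2 - 11*r + 24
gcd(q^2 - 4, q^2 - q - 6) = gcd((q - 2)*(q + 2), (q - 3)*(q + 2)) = q + 2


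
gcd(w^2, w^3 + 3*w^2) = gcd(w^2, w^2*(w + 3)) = w^2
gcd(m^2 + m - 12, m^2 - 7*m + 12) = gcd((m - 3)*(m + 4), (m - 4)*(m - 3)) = m - 3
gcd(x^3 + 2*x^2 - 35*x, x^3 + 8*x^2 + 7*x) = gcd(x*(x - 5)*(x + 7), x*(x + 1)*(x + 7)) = x^2 + 7*x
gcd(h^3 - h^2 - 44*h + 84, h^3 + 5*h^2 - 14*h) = h^2 + 5*h - 14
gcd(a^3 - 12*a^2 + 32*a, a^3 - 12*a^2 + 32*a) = a^3 - 12*a^2 + 32*a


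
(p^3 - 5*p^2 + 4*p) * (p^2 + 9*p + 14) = p^5 + 4*p^4 - 27*p^3 - 34*p^2 + 56*p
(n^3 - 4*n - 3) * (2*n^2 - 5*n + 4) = 2*n^5 - 5*n^4 - 4*n^3 + 14*n^2 - n - 12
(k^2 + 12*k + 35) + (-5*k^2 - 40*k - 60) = -4*k^2 - 28*k - 25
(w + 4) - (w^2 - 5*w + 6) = -w^2 + 6*w - 2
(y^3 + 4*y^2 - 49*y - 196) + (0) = y^3 + 4*y^2 - 49*y - 196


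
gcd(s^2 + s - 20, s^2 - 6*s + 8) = s - 4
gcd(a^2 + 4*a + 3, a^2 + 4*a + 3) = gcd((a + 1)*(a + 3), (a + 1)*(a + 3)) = a^2 + 4*a + 3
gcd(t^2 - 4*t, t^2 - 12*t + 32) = t - 4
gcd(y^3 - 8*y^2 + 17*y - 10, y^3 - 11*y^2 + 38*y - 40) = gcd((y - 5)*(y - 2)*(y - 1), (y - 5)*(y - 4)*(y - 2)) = y^2 - 7*y + 10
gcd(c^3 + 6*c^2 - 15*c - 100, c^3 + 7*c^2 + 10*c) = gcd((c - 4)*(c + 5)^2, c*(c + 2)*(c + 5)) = c + 5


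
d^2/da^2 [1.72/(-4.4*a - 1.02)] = -66.5984/(4.4*a + 1.02)^3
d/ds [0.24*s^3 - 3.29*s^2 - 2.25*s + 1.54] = 0.72*s^2 - 6.58*s - 2.25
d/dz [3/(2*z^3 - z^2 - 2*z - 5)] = 6*(-3*z^2 + z + 1)/(-2*z^3 + z^2 + 2*z + 5)^2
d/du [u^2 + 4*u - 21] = 2*u + 4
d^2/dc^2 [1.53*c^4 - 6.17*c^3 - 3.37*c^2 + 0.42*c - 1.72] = 18.36*c^2 - 37.02*c - 6.74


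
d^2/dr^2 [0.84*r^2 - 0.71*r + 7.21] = 1.68000000000000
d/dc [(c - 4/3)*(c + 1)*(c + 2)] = 3*c^2 + 10*c/3 - 2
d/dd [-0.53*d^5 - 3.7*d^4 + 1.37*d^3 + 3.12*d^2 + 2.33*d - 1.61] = -2.65*d^4 - 14.8*d^3 + 4.11*d^2 + 6.24*d + 2.33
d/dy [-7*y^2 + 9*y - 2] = 9 - 14*y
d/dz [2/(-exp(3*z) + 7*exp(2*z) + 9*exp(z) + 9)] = (6*exp(2*z) - 28*exp(z) - 18)*exp(z)/(-exp(3*z) + 7*exp(2*z) + 9*exp(z) + 9)^2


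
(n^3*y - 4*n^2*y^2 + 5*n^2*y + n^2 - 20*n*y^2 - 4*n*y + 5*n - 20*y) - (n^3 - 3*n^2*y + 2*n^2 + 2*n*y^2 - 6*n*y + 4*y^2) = n^3*y - n^3 - 4*n^2*y^2 + 8*n^2*y - n^2 - 22*n*y^2 + 2*n*y + 5*n - 4*y^2 - 20*y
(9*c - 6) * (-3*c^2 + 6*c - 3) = -27*c^3 + 72*c^2 - 63*c + 18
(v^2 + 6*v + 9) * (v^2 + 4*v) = v^4 + 10*v^3 + 33*v^2 + 36*v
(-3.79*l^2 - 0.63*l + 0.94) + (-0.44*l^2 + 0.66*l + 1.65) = -4.23*l^2 + 0.03*l + 2.59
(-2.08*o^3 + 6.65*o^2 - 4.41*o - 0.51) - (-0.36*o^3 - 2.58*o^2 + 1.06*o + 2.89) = -1.72*o^3 + 9.23*o^2 - 5.47*o - 3.4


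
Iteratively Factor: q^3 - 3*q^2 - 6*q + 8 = (q - 4)*(q^2 + q - 2) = (q - 4)*(q + 2)*(q - 1)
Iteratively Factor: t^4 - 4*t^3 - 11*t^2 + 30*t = (t - 2)*(t^3 - 2*t^2 - 15*t) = t*(t - 2)*(t^2 - 2*t - 15) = t*(t - 5)*(t - 2)*(t + 3)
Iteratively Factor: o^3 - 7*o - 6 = (o + 2)*(o^2 - 2*o - 3) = (o - 3)*(o + 2)*(o + 1)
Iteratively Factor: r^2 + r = (r)*(r + 1)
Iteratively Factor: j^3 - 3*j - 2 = (j + 1)*(j^2 - j - 2) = (j - 2)*(j + 1)*(j + 1)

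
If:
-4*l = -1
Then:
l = 1/4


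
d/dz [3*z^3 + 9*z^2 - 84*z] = 9*z^2 + 18*z - 84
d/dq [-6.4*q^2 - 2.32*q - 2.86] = -12.8*q - 2.32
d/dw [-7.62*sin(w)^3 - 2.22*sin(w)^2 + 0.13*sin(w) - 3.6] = (-22.86*sin(w)^2 - 4.44*sin(w) + 0.13)*cos(w)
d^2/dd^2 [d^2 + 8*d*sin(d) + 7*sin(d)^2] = -8*d*sin(d) - 28*sin(d)^2 + 16*cos(d) + 16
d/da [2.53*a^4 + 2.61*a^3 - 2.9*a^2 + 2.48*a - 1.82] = 10.12*a^3 + 7.83*a^2 - 5.8*a + 2.48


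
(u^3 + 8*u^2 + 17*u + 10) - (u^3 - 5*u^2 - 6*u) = 13*u^2 + 23*u + 10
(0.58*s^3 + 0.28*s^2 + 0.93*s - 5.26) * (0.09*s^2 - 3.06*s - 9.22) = 0.0522*s^5 - 1.7496*s^4 - 6.1207*s^3 - 5.9008*s^2 + 7.521*s + 48.4972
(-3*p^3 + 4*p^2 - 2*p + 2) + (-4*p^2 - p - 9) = -3*p^3 - 3*p - 7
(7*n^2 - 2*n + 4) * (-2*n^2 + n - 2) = -14*n^4 + 11*n^3 - 24*n^2 + 8*n - 8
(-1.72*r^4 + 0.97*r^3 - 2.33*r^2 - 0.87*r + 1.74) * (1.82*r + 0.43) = -3.1304*r^5 + 1.0258*r^4 - 3.8235*r^3 - 2.5853*r^2 + 2.7927*r + 0.7482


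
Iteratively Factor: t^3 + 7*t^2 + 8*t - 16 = (t + 4)*(t^2 + 3*t - 4) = (t - 1)*(t + 4)*(t + 4)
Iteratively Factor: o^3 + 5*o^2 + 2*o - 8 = (o - 1)*(o^2 + 6*o + 8) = (o - 1)*(o + 4)*(o + 2)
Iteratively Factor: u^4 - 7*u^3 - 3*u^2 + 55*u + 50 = (u + 1)*(u^3 - 8*u^2 + 5*u + 50) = (u - 5)*(u + 1)*(u^2 - 3*u - 10) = (u - 5)^2*(u + 1)*(u + 2)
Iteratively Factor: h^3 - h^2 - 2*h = (h - 2)*(h^2 + h) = (h - 2)*(h + 1)*(h)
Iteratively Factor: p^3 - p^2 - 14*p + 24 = (p - 2)*(p^2 + p - 12) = (p - 2)*(p + 4)*(p - 3)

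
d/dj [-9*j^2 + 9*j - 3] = 9 - 18*j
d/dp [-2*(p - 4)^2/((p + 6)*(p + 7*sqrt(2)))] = 2*(2*(4 - p)*(p + 6)*(p + 7*sqrt(2)) + (p - 4)^2*(p + 6) + (p - 4)^2*(p + 7*sqrt(2)))/((p + 6)^2*(p + 7*sqrt(2))^2)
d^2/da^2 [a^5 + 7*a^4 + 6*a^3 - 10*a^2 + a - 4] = 20*a^3 + 84*a^2 + 36*a - 20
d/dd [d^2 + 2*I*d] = 2*d + 2*I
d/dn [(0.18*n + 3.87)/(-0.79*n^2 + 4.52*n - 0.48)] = (0.1422*n^2 + 6.1146*n - 17.5788)/(0.6241*n^4 - 7.1416*n^3 + 21.1888*n^2 - 4.3392*n + 0.2304)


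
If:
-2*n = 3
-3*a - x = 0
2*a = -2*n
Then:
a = 3/2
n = -3/2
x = -9/2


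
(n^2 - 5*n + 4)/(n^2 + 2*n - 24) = (n - 1)/(n + 6)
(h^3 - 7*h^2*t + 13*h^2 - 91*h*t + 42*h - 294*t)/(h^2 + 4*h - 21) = (h^2 - 7*h*t + 6*h - 42*t)/(h - 3)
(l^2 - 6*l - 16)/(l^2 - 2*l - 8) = (l - 8)/(l - 4)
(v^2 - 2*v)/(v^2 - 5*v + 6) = v/(v - 3)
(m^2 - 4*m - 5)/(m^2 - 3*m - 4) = (m - 5)/(m - 4)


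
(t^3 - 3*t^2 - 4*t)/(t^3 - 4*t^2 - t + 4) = t/(t - 1)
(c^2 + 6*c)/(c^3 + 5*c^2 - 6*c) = 1/(c - 1)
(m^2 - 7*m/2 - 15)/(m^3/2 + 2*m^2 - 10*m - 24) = (2*m^2 - 7*m - 30)/(m^3 + 4*m^2 - 20*m - 48)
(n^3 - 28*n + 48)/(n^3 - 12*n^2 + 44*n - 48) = (n + 6)/(n - 6)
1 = 1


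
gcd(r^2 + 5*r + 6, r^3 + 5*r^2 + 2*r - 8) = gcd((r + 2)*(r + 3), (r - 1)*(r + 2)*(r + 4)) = r + 2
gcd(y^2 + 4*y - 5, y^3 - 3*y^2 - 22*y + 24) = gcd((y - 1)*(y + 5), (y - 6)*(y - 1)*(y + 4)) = y - 1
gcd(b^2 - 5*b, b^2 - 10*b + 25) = b - 5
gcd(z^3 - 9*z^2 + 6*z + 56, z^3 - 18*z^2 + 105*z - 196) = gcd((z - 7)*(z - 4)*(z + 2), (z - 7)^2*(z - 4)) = z^2 - 11*z + 28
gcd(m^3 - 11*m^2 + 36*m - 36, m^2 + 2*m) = 1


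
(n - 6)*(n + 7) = n^2 + n - 42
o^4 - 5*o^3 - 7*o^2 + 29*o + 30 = (o - 5)*(o - 3)*(o + 1)*(o + 2)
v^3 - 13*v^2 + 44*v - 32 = (v - 8)*(v - 4)*(v - 1)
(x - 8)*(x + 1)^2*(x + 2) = x^4 - 4*x^3 - 27*x^2 - 38*x - 16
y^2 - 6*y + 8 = (y - 4)*(y - 2)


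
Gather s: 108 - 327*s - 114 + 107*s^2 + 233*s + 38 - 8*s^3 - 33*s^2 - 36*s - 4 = -8*s^3 + 74*s^2 - 130*s + 28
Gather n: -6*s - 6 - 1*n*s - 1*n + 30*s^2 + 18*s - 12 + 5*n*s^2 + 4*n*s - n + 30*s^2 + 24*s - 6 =n*(5*s^2 + 3*s - 2) + 60*s^2 + 36*s - 24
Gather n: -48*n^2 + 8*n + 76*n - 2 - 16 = -48*n^2 + 84*n - 18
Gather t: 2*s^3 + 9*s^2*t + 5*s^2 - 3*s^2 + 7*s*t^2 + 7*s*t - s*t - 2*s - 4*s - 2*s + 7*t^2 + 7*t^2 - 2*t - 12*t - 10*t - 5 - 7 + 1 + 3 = 2*s^3 + 2*s^2 - 8*s + t^2*(7*s + 14) + t*(9*s^2 + 6*s - 24) - 8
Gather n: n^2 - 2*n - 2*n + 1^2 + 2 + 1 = n^2 - 4*n + 4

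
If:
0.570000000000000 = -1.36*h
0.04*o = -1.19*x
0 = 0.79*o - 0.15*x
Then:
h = -0.42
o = 0.00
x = 0.00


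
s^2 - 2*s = s*(s - 2)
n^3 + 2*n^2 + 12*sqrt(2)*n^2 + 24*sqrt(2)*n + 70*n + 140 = (n + 2)*(n + 5*sqrt(2))*(n + 7*sqrt(2))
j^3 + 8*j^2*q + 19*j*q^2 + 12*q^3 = (j + q)*(j + 3*q)*(j + 4*q)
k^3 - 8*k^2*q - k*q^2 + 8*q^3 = (k - 8*q)*(k - q)*(k + q)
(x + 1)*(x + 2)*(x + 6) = x^3 + 9*x^2 + 20*x + 12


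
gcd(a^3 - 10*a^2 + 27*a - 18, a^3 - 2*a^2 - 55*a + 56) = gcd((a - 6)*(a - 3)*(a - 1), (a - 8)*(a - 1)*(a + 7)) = a - 1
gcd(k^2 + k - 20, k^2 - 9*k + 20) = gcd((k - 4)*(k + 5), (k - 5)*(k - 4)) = k - 4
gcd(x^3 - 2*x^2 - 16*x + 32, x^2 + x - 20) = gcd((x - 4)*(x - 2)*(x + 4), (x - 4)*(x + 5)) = x - 4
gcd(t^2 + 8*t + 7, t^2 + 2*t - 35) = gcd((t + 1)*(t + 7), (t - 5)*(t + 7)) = t + 7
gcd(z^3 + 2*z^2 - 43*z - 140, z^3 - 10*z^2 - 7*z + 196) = z^2 - 3*z - 28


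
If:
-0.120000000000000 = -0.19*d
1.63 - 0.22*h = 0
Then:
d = 0.63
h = 7.41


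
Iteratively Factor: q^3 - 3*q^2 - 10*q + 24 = (q + 3)*(q^2 - 6*q + 8) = (q - 4)*(q + 3)*(q - 2)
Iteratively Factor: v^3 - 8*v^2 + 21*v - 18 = (v - 3)*(v^2 - 5*v + 6) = (v - 3)^2*(v - 2)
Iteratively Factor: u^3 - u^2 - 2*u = (u)*(u^2 - u - 2) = u*(u - 2)*(u + 1)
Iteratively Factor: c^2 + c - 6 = (c - 2)*(c + 3)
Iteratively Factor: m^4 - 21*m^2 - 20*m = (m + 1)*(m^3 - m^2 - 20*m) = (m + 1)*(m + 4)*(m^2 - 5*m) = (m - 5)*(m + 1)*(m + 4)*(m)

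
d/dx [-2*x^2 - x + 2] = -4*x - 1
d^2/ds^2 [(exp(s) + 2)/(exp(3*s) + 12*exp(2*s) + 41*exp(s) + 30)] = (4*exp(6*s) + 54*exp(5*s) + 244*exp(4*s) + 434*exp(3*s) + 252*exp(2*s) - 748*exp(s) - 1560)*exp(s)/(exp(9*s) + 36*exp(8*s) + 555*exp(7*s) + 4770*exp(6*s) + 24915*exp(5*s) + 80856*exp(4*s) + 160181*exp(3*s) + 183690*exp(2*s) + 110700*exp(s) + 27000)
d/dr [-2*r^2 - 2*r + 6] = -4*r - 2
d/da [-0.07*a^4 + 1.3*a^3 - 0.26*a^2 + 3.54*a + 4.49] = -0.28*a^3 + 3.9*a^2 - 0.52*a + 3.54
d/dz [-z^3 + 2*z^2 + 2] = z*(4 - 3*z)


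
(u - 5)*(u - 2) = u^2 - 7*u + 10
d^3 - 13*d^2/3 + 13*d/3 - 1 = (d - 3)*(d - 1)*(d - 1/3)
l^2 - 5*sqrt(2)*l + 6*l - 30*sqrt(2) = (l + 6)*(l - 5*sqrt(2))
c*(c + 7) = c^2 + 7*c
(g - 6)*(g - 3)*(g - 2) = g^3 - 11*g^2 + 36*g - 36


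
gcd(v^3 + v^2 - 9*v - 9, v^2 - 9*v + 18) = v - 3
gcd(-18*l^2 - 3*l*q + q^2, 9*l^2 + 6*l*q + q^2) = 3*l + q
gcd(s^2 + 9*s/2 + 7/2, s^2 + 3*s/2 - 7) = s + 7/2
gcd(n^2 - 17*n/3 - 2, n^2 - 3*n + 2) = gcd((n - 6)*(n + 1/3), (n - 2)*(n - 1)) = 1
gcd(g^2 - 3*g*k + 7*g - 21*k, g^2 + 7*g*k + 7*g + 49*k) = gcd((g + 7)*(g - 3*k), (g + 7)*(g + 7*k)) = g + 7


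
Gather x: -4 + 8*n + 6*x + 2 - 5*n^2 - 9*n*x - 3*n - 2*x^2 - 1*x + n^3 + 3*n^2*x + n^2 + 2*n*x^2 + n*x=n^3 - 4*n^2 + 5*n + x^2*(2*n - 2) + x*(3*n^2 - 8*n + 5) - 2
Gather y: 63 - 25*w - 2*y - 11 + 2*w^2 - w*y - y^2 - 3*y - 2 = 2*w^2 - 25*w - y^2 + y*(-w - 5) + 50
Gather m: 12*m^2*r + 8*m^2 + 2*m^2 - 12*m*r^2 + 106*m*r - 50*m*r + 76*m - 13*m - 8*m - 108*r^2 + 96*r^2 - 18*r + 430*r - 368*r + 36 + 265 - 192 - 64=m^2*(12*r + 10) + m*(-12*r^2 + 56*r + 55) - 12*r^2 + 44*r + 45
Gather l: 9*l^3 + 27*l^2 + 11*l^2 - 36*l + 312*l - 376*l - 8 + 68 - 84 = 9*l^3 + 38*l^2 - 100*l - 24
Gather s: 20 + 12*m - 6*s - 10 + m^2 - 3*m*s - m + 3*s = m^2 + 11*m + s*(-3*m - 3) + 10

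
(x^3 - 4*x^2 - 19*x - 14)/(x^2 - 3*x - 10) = (x^2 - 6*x - 7)/(x - 5)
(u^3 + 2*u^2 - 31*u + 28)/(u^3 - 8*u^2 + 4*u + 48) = (u^2 + 6*u - 7)/(u^2 - 4*u - 12)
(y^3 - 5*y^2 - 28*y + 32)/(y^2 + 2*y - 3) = (y^2 - 4*y - 32)/(y + 3)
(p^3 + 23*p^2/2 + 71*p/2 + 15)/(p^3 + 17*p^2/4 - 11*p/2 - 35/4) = 2*(2*p^2 + 13*p + 6)/(4*p^2 - 3*p - 7)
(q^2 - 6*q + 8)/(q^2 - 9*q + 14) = (q - 4)/(q - 7)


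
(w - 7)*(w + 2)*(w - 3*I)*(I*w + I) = I*w^4 + 3*w^3 - 4*I*w^3 - 12*w^2 - 19*I*w^2 - 57*w - 14*I*w - 42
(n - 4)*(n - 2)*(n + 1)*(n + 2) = n^4 - 3*n^3 - 8*n^2 + 12*n + 16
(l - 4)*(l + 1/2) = l^2 - 7*l/2 - 2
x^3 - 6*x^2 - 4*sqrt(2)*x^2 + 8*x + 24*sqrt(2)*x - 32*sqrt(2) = (x - 4)*(x - 2)*(x - 4*sqrt(2))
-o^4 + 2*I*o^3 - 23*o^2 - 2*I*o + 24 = (o - 6*I)*(o + 4*I)*(-I*o - I)*(-I*o + I)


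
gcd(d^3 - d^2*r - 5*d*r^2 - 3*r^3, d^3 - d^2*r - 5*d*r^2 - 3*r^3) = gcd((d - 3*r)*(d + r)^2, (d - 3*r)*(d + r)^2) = -d^3 + d^2*r + 5*d*r^2 + 3*r^3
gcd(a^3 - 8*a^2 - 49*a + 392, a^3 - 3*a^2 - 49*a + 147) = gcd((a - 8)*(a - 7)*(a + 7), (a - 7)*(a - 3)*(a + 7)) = a^2 - 49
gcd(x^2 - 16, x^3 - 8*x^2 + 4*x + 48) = x - 4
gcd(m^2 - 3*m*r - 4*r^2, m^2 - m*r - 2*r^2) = m + r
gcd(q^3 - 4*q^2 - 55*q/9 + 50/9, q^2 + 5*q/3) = q + 5/3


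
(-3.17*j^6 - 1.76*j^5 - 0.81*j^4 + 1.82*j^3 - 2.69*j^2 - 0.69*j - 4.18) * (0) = 0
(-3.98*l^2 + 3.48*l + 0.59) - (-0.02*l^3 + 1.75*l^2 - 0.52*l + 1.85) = 0.02*l^3 - 5.73*l^2 + 4.0*l - 1.26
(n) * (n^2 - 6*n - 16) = n^3 - 6*n^2 - 16*n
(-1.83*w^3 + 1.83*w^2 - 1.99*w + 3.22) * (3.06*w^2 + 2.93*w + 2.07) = -5.5998*w^5 + 0.2379*w^4 - 4.5156*w^3 + 7.8106*w^2 + 5.3153*w + 6.6654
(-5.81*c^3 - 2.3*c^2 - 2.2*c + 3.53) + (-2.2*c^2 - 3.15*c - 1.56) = -5.81*c^3 - 4.5*c^2 - 5.35*c + 1.97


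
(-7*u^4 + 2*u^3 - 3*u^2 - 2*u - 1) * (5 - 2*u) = 14*u^5 - 39*u^4 + 16*u^3 - 11*u^2 - 8*u - 5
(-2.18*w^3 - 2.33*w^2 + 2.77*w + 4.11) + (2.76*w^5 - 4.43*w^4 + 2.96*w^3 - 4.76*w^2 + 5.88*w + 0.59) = 2.76*w^5 - 4.43*w^4 + 0.78*w^3 - 7.09*w^2 + 8.65*w + 4.7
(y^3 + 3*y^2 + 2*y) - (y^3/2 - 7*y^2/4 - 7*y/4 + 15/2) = y^3/2 + 19*y^2/4 + 15*y/4 - 15/2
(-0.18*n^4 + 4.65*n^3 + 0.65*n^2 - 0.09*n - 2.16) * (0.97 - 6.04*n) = 1.0872*n^5 - 28.2606*n^4 + 0.5845*n^3 + 1.1741*n^2 + 12.9591*n - 2.0952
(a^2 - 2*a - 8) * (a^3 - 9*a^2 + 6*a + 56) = a^5 - 11*a^4 + 16*a^3 + 116*a^2 - 160*a - 448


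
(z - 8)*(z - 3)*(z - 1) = z^3 - 12*z^2 + 35*z - 24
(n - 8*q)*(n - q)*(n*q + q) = n^3*q - 9*n^2*q^2 + n^2*q + 8*n*q^3 - 9*n*q^2 + 8*q^3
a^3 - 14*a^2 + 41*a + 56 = (a - 8)*(a - 7)*(a + 1)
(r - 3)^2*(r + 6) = r^3 - 27*r + 54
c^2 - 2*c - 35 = (c - 7)*(c + 5)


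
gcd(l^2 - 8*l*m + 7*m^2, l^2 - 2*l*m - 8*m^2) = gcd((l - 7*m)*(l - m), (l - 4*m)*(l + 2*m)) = 1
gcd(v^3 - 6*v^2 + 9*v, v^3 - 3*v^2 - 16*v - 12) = 1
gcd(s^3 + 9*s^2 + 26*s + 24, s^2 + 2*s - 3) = s + 3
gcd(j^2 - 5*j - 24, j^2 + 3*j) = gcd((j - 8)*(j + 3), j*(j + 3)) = j + 3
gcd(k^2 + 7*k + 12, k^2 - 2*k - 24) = k + 4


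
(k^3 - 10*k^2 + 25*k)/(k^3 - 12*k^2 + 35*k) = (k - 5)/(k - 7)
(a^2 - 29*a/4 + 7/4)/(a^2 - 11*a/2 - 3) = (-4*a^2 + 29*a - 7)/(2*(-2*a^2 + 11*a + 6))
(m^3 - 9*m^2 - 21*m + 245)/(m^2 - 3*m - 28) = (m^2 - 2*m - 35)/(m + 4)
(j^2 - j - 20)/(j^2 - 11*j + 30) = (j + 4)/(j - 6)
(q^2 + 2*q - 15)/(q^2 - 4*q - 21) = (-q^2 - 2*q + 15)/(-q^2 + 4*q + 21)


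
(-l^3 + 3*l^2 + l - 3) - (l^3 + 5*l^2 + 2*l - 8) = -2*l^3 - 2*l^2 - l + 5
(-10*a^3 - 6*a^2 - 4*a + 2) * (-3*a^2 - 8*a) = 30*a^5 + 98*a^4 + 60*a^3 + 26*a^2 - 16*a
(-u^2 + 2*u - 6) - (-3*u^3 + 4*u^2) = 3*u^3 - 5*u^2 + 2*u - 6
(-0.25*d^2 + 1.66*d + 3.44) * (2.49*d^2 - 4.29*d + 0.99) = -0.6225*d^4 + 5.2059*d^3 + 1.1967*d^2 - 13.1142*d + 3.4056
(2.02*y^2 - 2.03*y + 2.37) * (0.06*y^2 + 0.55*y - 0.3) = 0.1212*y^4 + 0.9892*y^3 - 1.5803*y^2 + 1.9125*y - 0.711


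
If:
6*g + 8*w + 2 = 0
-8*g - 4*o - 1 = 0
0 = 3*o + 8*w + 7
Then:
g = 17/48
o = -23/24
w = -33/64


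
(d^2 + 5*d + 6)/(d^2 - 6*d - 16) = (d + 3)/(d - 8)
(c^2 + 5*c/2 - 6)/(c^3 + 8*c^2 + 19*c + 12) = (c - 3/2)/(c^2 + 4*c + 3)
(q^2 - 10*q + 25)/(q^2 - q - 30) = (-q^2 + 10*q - 25)/(-q^2 + q + 30)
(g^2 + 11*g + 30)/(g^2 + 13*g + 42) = (g + 5)/(g + 7)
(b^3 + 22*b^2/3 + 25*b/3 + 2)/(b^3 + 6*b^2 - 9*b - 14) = (b^2 + 19*b/3 + 2)/(b^2 + 5*b - 14)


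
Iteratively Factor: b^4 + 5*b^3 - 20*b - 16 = (b + 2)*(b^3 + 3*b^2 - 6*b - 8) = (b + 2)*(b + 4)*(b^2 - b - 2) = (b + 1)*(b + 2)*(b + 4)*(b - 2)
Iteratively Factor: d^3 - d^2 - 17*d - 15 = (d + 3)*(d^2 - 4*d - 5) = (d + 1)*(d + 3)*(d - 5)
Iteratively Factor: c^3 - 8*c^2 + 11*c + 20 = (c + 1)*(c^2 - 9*c + 20) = (c - 4)*(c + 1)*(c - 5)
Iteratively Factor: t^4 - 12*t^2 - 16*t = (t + 2)*(t^3 - 2*t^2 - 8*t) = (t - 4)*(t + 2)*(t^2 + 2*t) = t*(t - 4)*(t + 2)*(t + 2)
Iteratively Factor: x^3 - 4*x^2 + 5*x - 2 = (x - 2)*(x^2 - 2*x + 1) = (x - 2)*(x - 1)*(x - 1)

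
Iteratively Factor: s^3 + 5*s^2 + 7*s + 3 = (s + 3)*(s^2 + 2*s + 1) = (s + 1)*(s + 3)*(s + 1)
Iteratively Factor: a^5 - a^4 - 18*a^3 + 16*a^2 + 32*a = (a)*(a^4 - a^3 - 18*a^2 + 16*a + 32) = a*(a + 4)*(a^3 - 5*a^2 + 2*a + 8) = a*(a - 2)*(a + 4)*(a^2 - 3*a - 4) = a*(a - 2)*(a + 1)*(a + 4)*(a - 4)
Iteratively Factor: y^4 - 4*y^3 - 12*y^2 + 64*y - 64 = (y - 2)*(y^3 - 2*y^2 - 16*y + 32) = (y - 4)*(y - 2)*(y^2 + 2*y - 8) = (y - 4)*(y - 2)*(y + 4)*(y - 2)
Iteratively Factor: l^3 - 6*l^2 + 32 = (l - 4)*(l^2 - 2*l - 8) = (l - 4)*(l + 2)*(l - 4)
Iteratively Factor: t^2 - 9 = (t + 3)*(t - 3)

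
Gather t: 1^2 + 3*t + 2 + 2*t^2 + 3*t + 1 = 2*t^2 + 6*t + 4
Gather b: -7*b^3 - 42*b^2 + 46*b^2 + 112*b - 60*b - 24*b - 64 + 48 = -7*b^3 + 4*b^2 + 28*b - 16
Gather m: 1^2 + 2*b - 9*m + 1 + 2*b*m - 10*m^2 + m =2*b - 10*m^2 + m*(2*b - 8) + 2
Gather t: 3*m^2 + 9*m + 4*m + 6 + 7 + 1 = 3*m^2 + 13*m + 14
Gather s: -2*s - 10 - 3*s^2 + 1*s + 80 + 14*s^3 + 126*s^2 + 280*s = 14*s^3 + 123*s^2 + 279*s + 70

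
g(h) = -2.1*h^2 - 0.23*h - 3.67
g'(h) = -4.2*h - 0.23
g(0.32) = -3.96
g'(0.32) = -1.57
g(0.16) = -3.76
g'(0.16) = -0.90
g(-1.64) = -8.94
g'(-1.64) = 6.66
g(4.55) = -48.19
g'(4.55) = -19.34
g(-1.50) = -8.05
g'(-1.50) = 6.07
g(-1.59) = -8.61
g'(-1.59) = 6.45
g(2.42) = -16.53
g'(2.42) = -10.39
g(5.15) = -60.55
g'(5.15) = -21.86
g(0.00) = -3.67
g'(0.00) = -0.23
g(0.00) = -3.67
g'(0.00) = -0.23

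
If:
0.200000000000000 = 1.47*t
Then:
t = 0.14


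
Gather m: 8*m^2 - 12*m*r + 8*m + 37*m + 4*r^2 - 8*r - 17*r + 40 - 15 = 8*m^2 + m*(45 - 12*r) + 4*r^2 - 25*r + 25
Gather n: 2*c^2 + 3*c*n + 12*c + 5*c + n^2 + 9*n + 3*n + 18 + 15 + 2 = 2*c^2 + 17*c + n^2 + n*(3*c + 12) + 35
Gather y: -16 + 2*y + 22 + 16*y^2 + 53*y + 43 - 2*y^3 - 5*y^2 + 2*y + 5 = -2*y^3 + 11*y^2 + 57*y + 54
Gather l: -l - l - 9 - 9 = -2*l - 18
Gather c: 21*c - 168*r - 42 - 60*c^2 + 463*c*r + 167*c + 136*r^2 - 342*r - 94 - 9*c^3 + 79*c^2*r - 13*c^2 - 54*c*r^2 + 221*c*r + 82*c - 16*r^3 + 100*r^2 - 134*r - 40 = -9*c^3 + c^2*(79*r - 73) + c*(-54*r^2 + 684*r + 270) - 16*r^3 + 236*r^2 - 644*r - 176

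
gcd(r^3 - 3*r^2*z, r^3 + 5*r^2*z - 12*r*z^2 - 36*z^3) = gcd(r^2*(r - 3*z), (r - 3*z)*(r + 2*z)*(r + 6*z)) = -r + 3*z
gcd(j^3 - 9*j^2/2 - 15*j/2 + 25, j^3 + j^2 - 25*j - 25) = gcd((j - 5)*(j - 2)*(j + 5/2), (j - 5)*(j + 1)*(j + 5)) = j - 5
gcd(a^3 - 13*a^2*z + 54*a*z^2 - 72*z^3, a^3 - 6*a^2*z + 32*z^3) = -a + 4*z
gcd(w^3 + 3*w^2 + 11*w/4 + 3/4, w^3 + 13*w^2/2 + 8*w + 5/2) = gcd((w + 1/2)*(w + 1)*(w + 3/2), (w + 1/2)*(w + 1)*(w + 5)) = w^2 + 3*w/2 + 1/2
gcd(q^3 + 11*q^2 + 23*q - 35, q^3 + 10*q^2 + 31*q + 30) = q + 5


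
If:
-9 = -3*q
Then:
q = 3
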